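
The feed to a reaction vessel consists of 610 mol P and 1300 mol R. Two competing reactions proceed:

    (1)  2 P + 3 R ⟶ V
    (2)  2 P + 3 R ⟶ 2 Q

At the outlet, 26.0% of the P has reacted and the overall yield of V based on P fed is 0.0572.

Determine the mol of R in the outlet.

1060 mol

Yield of V: 1ξ₁ / 610 = 0.0572 → ξ₁ = 34.89 mol.
Conversion of P: 2ξ₁ + 2ξ₂ = 0.26 × 610 = 158.6 → ξ₂ = 44.41 mol.
Outlet amounts (n = n₀ + Σ ν·ξ):
  P: 610 − 2(34.89) − 2(44.41) = 451.4
  R: 1300 − 3(34.89) − 3(44.41) = 1062
  V: 0 + 1(34.89) = 34.89
  Q: 0 + 2(44.41) = 88.82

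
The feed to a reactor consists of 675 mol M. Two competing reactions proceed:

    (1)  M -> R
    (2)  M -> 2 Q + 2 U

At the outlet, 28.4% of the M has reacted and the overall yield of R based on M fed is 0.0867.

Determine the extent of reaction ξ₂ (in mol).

ξ₂ = 133 mol

Yield of R: 1ξ₁ / 675 = 0.0867 → ξ₁ = 58.52 mol.
Conversion of M: 1ξ₁ + 1ξ₂ = 0.284 × 675 = 191.7 → ξ₂ = 133.2 mol.
Outlet amounts (n = n₀ + Σ ν·ξ):
  M: 675 − 1(58.52) − 1(133.2) = 483.3
  R: 0 + 1(58.52) = 58.52
  Q: 0 + 2(133.2) = 266.4
  U: 0 + 2(133.2) = 266.4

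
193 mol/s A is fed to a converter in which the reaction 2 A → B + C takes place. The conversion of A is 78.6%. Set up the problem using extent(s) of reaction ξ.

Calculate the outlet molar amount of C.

A reacted = 0.786 × 193 = 151.7 mol/s; ν_A = −2, so ξ = 151.7/2 = 75.85 mol/s.
Outlet amounts (n = n₀ + ν ξ):
  A: 193 − 2(75.85) = 41.3
  B: 0 + 1(75.85) = 75.85
  C: 0 + 1(75.85) = 75.85

75.8 mol/s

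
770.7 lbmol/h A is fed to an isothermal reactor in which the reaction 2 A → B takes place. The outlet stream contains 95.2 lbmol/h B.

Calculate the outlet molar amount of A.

580 lbmol/h

For B: n = n₀ + 1ξ → 95.2 = 0 + 1ξ, giving ξ = 95.2 lbmol/h.
Outlet amounts (n = n₀ + ν ξ):
  A: 770.7 − 2(95.2) = 580.3
  B: 0 + 1(95.2) = 95.2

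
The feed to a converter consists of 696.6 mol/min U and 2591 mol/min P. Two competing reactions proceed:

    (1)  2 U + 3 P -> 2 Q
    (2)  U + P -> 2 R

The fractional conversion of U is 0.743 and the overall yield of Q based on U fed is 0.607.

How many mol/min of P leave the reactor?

1860 mol/min

Yield of Q: 2ξ₁ / 696.6 = 0.607 → ξ₁ = 211.4 mol/min.
Conversion of U: 2ξ₁ + 1ξ₂ = 0.743 × 696.6 = 517.6 → ξ₂ = 94.74 mol/min.
Outlet amounts (n = n₀ + Σ ν·ξ):
  U: 696.6 − 2(211.4) − 1(94.74) = 179
  P: 2591 − 3(211.4) − 1(94.74) = 1862
  Q: 0 + 2(211.4) = 422.8
  R: 0 + 2(94.74) = 189.5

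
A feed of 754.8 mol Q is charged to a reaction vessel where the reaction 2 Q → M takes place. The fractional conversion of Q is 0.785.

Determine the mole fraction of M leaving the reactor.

0.646

Q reacted = 0.785 × 754.8 = 592.5 mol; ν_Q = −2, so ξ = 592.5/2 = 296.3 mol.
Outlet amounts (n = n₀ + ν ξ):
  Q: 754.8 − 2(296.3) = 162.3
  M: 0 + 1(296.3) = 296.3
Total out = 458.5 mol; y_M = 296.3 / 458.5 = 0.6461.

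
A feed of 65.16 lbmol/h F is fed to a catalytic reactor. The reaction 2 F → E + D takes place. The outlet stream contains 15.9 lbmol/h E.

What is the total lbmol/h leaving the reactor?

For E: n = n₀ + 1ξ → 15.9 = 0 + 1ξ, giving ξ = 15.9 lbmol/h.
Outlet amounts (n = n₀ + ν ξ):
  F: 65.16 − 2(15.9) = 33.36
  E: 0 + 1(15.9) = 15.9
  D: 0 + 1(15.9) = 15.9
Total out = 33.36 + 15.9 + 15.9 = 65.16 lbmol/h.

65.2 lbmol/h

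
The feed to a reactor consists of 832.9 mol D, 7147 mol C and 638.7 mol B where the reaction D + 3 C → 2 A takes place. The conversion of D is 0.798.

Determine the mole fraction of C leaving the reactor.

D reacted = 0.798 × 832.9 = 664.7 mol; ν_D = −1, so ξ = 664.7/1 = 664.7 mol.
Outlet amounts (n = n₀ + ν ξ):
  D: 832.9 − 1(664.7) = 168.2
  C: 7147 − 3(664.7) = 5153
  A: 0 + 2(664.7) = 1329
  B: 638.7 (inert)
Total out = 7289 mol; y_C = 5153 / 7289 = 0.7069.

0.707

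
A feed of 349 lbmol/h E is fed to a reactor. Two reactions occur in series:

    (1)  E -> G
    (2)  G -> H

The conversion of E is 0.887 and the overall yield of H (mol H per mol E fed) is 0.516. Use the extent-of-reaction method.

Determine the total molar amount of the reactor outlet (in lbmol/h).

349 lbmol/h

Conversion of E: E consumed = 1ξ₁ = 0.887 × 349 → ξ₁ = 309.6 lbmol/h.
Yield of H: 1ξ₂ / 349 = 0.516 → ξ₂ = 180.1 lbmol/h.
Outlet amounts (n = n₀ + Σ ν·ξ):
  E: 349 − 1(309.6) = 39.44
  G: 0 + 1(309.6) − 1(180.1) = 129.5
  H: 0 + 1(180.1) = 180.1
Total out = 39.44 + 129.5 + 180.1 = 349 lbmol/h.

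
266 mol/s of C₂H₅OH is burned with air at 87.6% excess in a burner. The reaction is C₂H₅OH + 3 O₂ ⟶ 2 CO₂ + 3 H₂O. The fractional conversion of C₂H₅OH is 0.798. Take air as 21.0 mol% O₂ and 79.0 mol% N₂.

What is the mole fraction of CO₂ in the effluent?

Stoichiometric O₂ = 3 × 266 = 798 mol/s; O₂ fed = 798 × 1.876 = 1497 mol/s.
N₂ fed = 1497 × 79/21 = 5632 mol/s.
Fuel reacted = 0.798 × 266 → ξ = 212.3 mol/s.
Outlet (n = n₀ + ν ξ):
  C₂H₅OH: 266 − 1(212.3) = 53.73
  O₂: 1497 − 3(212.3) = 860.2
  N₂: 5632 (inert)
  CO₂: 0 + 2(212.3) = 424.5
  H₂O: 0 + 3(212.3) = 636.8
Total out = 7607 mol/s; y_CO₂ = 424.5 / 7607 = 0.05581.

0.0558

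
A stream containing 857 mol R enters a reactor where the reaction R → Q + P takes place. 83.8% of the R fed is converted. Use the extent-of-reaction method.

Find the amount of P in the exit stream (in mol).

R reacted = 0.838 × 857 = 718.2 mol; ν_R = −1, so ξ = 718.2/1 = 718.2 mol.
Outlet amounts (n = n₀ + ν ξ):
  R: 857 − 1(718.2) = 138.8
  Q: 0 + 1(718.2) = 718.2
  P: 0 + 1(718.2) = 718.2

718 mol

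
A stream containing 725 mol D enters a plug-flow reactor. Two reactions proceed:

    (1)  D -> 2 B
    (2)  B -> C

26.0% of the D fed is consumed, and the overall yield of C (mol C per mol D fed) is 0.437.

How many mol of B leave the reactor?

60.2 mol

Conversion of D: D consumed = 1ξ₁ = 0.26 × 725 → ξ₁ = 188.5 mol.
Yield of C: 1ξ₂ / 725 = 0.437 → ξ₂ = 316.8 mol.
Outlet amounts (n = n₀ + Σ ν·ξ):
  D: 725 − 1(188.5) = 536.5
  B: 0 + 2(188.5) − 1(316.8) = 60.18
  C: 0 + 1(316.8) = 316.8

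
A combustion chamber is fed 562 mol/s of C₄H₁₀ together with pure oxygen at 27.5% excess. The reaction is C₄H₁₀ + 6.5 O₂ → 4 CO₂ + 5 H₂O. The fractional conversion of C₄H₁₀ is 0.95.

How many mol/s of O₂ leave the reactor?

Stoichiometric O₂ = 6.5 × 562 = 3653 mol/s; O₂ fed = 3653 × 1.275 = 4658 mol/s.
Fuel reacted = 0.95 × 562 → ξ = 533.9 mol/s.
Outlet (n = n₀ + ν ξ):
  C₄H₁₀: 562 − 1(533.9) = 28.1
  O₂: 4658 − 6.5(533.9) = 1187
  CO₂: 0 + 4(533.9) = 2136
  H₂O: 0 + 5(533.9) = 2670

1190 mol/s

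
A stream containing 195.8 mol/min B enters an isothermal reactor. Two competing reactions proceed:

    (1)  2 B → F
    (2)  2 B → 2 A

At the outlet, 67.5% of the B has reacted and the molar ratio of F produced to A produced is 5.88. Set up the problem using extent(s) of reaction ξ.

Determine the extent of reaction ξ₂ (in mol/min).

Conversion of B: B consumed = 0.675 × 195.8 = 132.2 mol/min = 2ξ₁ + 2ξ₂.
Selectivity: 1ξ₁ / (2ξ₂) = 5.88 → ξ₁ = 11.76 ξ₂.
Substitute: (2·11.76 + 2) ξ₂ = 132.2 → ξ₂ = 5.179 mol/min, ξ₁ = 60.9 mol/min.
Outlet amounts (n = n₀ + Σ ν·ξ):
  B: 195.8 − 2(60.9) − 2(5.179) = 63.63
  F: 0 + 1(60.9) = 60.9
  A: 0 + 2(5.179) = 10.36

ξ₂ = 5.18 mol/min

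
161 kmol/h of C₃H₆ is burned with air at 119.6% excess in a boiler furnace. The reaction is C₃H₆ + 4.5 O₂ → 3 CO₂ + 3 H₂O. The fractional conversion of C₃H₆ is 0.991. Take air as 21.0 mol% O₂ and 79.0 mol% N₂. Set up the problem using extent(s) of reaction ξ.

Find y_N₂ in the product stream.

Stoichiometric O₂ = 4.5 × 161 = 724.5 kmol/h; O₂ fed = 724.5 × 2.196 = 1591 kmol/h.
N₂ fed = 1591 × 79/21 = 5985 kmol/h.
Fuel reacted = 0.991 × 161 → ξ = 159.6 kmol/h.
Outlet (n = n₀ + ν ξ):
  C₃H₆: 161 − 1(159.6) = 1.449
  O₂: 1591 − 4.5(159.6) = 873
  N₂: 5985 (inert)
  CO₂: 0 + 3(159.6) = 478.7
  H₂O: 0 + 3(159.6) = 478.7
Total out = 7817 kmol/h; y_N₂ = 5985 / 7817 = 0.7657.

0.766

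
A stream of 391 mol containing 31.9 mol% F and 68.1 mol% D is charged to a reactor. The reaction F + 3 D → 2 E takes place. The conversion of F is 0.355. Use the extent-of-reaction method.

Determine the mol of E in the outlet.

F reacted = 0.355 × 124.7 = 44.28 mol; ν_F = −1, so ξ = 44.28/1 = 44.28 mol.
Outlet amounts (n = n₀ + ν ξ):
  F: 124.7 − 1(44.28) = 80.45
  D: 266.3 − 3(44.28) = 133.4
  E: 0 + 2(44.28) = 88.56

88.6 mol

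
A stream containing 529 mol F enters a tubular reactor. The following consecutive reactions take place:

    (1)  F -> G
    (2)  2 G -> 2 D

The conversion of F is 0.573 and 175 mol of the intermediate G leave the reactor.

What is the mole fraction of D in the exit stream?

0.242

Conversion of F: F consumed = 1ξ₁ = 0.573 × 529 → ξ₁ = 303.1 mol.
G balance: n_G = 0 + 1ξ₁ − 2ξ₂ = 175 → ξ₂ = (1·303.1 − 175)/2 = 64.06 mol.
Outlet amounts (n = n₀ + Σ ν·ξ):
  F: 529 − 1(303.1) = 225.9
  G: 0 + 1(303.1) − 2(64.06) = 175
  D: 0 + 2(64.06) = 128.1
Total out = 529 mol; y_D = 128.1 / 529 = 0.2422.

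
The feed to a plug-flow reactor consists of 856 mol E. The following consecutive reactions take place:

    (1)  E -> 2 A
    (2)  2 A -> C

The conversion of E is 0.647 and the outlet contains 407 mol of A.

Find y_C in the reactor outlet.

Conversion of E: E consumed = 1ξ₁ = 0.647 × 856 → ξ₁ = 553.8 mol.
A balance: n_A = 0 + 2ξ₁ − 2ξ₂ = 407 → ξ₂ = (2·553.8 − 407)/2 = 350.3 mol.
Outlet amounts (n = n₀ + Σ ν·ξ):
  E: 856 − 1(553.8) = 302.2
  A: 0 + 2(553.8) − 2(350.3) = 407
  C: 0 + 1(350.3) = 350.3
Total out = 1060 mol; y_C = 350.3 / 1060 = 0.3307.

0.331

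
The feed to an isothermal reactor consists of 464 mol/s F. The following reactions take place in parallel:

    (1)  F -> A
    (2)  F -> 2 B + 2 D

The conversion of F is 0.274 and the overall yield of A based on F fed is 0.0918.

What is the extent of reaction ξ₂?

Yield of A: 1ξ₁ / 464 = 0.0918 → ξ₁ = 42.6 mol/s.
Conversion of F: 1ξ₁ + 1ξ₂ = 0.274 × 464 = 127.1 → ξ₂ = 84.54 mol/s.
Outlet amounts (n = n₀ + Σ ν·ξ):
  F: 464 − 1(42.6) − 1(84.54) = 336.9
  A: 0 + 1(42.6) = 42.6
  B: 0 + 2(84.54) = 169.1
  D: 0 + 2(84.54) = 169.1

ξ₂ = 84.5 mol/s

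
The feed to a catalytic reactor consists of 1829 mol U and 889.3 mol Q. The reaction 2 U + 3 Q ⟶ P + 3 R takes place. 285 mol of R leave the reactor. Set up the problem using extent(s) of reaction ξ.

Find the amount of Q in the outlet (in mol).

604 mol

For R: n = n₀ + 3ξ → 285 = 0 + 3ξ, giving ξ = 95 mol.
Outlet amounts (n = n₀ + ν ξ):
  U: 1829 − 2(95) = 1639
  Q: 889.3 − 3(95) = 604.3
  P: 0 + 1(95) = 95
  R: 0 + 3(95) = 285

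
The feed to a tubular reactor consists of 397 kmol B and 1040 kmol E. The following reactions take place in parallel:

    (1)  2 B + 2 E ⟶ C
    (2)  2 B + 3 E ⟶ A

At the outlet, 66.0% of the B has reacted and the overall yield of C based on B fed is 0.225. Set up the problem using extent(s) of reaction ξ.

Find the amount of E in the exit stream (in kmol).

736 kmol

Yield of C: 1ξ₁ / 397 = 0.225 → ξ₁ = 89.33 kmol.
Conversion of B: 2ξ₁ + 2ξ₂ = 0.66 × 397 = 262 → ξ₂ = 41.69 kmol.
Outlet amounts (n = n₀ + Σ ν·ξ):
  B: 397 − 2(89.33) − 2(41.69) = 135
  E: 1040 − 2(89.33) − 3(41.69) = 736.3
  C: 0 + 1(89.33) = 89.33
  A: 0 + 1(41.69) = 41.69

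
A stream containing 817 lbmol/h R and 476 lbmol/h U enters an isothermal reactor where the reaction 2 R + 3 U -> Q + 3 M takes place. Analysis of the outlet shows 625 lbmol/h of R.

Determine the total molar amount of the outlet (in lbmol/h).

For R: n = n₀ − 2ξ → 625 = 817 − 2ξ, giving ξ = 96 lbmol/h.
Outlet amounts (n = n₀ + ν ξ):
  R: 817 − 2(96) = 625
  U: 476 − 3(96) = 188
  Q: 0 + 1(96) = 96
  M: 0 + 3(96) = 288
Total out = 625 + 188 + 96 + 288 = 1197 lbmol/h.

1200 lbmol/h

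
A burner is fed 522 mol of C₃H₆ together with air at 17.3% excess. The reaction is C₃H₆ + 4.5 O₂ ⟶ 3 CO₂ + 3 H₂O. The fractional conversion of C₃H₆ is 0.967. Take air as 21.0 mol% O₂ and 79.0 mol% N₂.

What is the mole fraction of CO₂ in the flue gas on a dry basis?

Stoichiometric O₂ = 4.5 × 522 = 2349 mol; O₂ fed = 2349 × 1.173 = 2755 mol.
N₂ fed = 2755 × 79/21 = 10370 mol.
Fuel reacted = 0.967 × 522 → ξ = 504.8 mol.
Outlet (n = n₀ + ν ξ):
  C₃H₆: 522 − 1(504.8) = 17.23
  O₂: 2755 − 4.5(504.8) = 483.9
  N₂: 10370 (inert)
  CO₂: 0 + 3(504.8) = 1514
  H₂O: 0 + 3(504.8) = 1514
Dry total = 12380 mol; y_CO₂ (dry) = 1514 / 12380 = 0.1223.

0.122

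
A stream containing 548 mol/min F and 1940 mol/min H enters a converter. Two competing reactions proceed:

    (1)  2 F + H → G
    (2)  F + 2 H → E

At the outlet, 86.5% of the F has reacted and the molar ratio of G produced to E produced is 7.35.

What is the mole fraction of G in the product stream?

Conversion of F: F consumed = 0.865 × 548 = 474 mol/min = 2ξ₁ + 1ξ₂.
Selectivity: 1ξ₁ / (1ξ₂) = 7.35 → ξ₁ = 7.35 ξ₂.
Substitute: (2·7.35 + 1) ξ₂ = 474 → ξ₂ = 30.19 mol/min, ξ₁ = 221.9 mol/min.
Outlet amounts (n = n₀ + Σ ν·ξ):
  F: 548 − 2(221.9) − 1(30.19) = 73.98
  H: 1940 − 1(221.9) − 2(30.19) = 1658
  G: 0 + 1(221.9) = 221.9
  E: 0 + 1(30.19) = 30.19
Total out = 1984 mol/min; y_G = 221.9 / 1984 = 0.1119.

0.112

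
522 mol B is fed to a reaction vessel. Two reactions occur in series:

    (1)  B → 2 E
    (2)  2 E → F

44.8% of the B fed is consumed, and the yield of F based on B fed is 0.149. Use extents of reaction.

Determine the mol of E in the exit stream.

312 mol

Conversion of B: B consumed = 1ξ₁ = 0.448 × 522 → ξ₁ = 233.9 mol.
Yield of F: 1ξ₂ / 522 = 0.149 → ξ₂ = 77.78 mol.
Outlet amounts (n = n₀ + Σ ν·ξ):
  B: 522 − 1(233.9) = 288.1
  E: 0 + 2(233.9) − 2(77.78) = 312.2
  F: 0 + 1(77.78) = 77.78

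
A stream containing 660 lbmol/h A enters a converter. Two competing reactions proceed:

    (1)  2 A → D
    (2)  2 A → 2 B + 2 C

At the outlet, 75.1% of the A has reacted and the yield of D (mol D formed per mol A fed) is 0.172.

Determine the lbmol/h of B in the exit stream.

269 lbmol/h

Yield of D: 1ξ₁ / 660 = 0.172 → ξ₁ = 113.5 lbmol/h.
Conversion of A: 2ξ₁ + 2ξ₂ = 0.751 × 660 = 495.7 → ξ₂ = 134.3 lbmol/h.
Outlet amounts (n = n₀ + Σ ν·ξ):
  A: 660 − 2(113.5) − 2(134.3) = 164.3
  D: 0 + 1(113.5) = 113.5
  B: 0 + 2(134.3) = 268.6
  C: 0 + 2(134.3) = 268.6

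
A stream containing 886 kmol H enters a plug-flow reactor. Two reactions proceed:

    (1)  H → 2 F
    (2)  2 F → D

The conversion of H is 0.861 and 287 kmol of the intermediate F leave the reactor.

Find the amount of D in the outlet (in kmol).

619 kmol

Conversion of H: H consumed = 1ξ₁ = 0.861 × 886 → ξ₁ = 762.8 kmol.
F balance: n_F = 0 + 2ξ₁ − 2ξ₂ = 287 → ξ₂ = (2·762.8 − 287)/2 = 619.3 kmol.
Outlet amounts (n = n₀ + Σ ν·ξ):
  H: 886 − 1(762.8) = 123.2
  F: 0 + 2(762.8) − 2(619.3) = 287
  D: 0 + 1(619.3) = 619.3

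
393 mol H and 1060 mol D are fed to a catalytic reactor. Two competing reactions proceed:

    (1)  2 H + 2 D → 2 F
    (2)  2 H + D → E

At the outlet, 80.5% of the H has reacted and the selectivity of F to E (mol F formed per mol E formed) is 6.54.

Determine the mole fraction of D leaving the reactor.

0.687

Conversion of H: H consumed = 0.805 × 393 = 316.4 mol = 2ξ₁ + 2ξ₂.
Selectivity: 2ξ₁ / (1ξ₂) = 6.54 → ξ₁ = 3.27 ξ₂.
Substitute: (2·3.27 + 2) ξ₂ = 316.4 → ξ₂ = 37.05 mol, ξ₁ = 121.1 mol.
Outlet amounts (n = n₀ + Σ ν·ξ):
  H: 393 − 2(121.1) − 2(37.05) = 76.63
  D: 1060 − 2(121.1) − 1(37.05) = 780.7
  F: 0 + 2(121.1) = 242.3
  E: 0 + 1(37.05) = 37.05
Total out = 1137 mol; y_D = 780.7 / 1137 = 0.6868.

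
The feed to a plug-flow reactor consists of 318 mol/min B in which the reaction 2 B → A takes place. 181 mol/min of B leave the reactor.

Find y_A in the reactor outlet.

0.275

For B: n = n₀ − 2ξ → 181 = 318 − 2ξ, giving ξ = 68.5 mol/min.
Outlet amounts (n = n₀ + ν ξ):
  B: 318 − 2(68.5) = 181
  A: 0 + 1(68.5) = 68.5
Total out = 249.5 mol/min; y_A = 68.5 / 249.5 = 0.2745.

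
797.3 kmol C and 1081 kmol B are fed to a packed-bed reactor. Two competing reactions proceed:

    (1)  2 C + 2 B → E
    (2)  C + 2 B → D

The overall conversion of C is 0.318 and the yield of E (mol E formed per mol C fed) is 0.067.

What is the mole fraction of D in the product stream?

Yield of E: 1ξ₁ / 797.3 = 0.067 → ξ₁ = 53.42 kmol.
Conversion of C: 2ξ₁ + 1ξ₂ = 0.318 × 797.3 = 253.5 → ξ₂ = 146.7 kmol.
Outlet amounts (n = n₀ + Σ ν·ξ):
  C: 797.3 − 2(53.42) − 1(146.7) = 543.8
  B: 1081 − 2(53.42) − 2(146.7) = 680.8
  E: 0 + 1(53.42) = 53.42
  D: 0 + 1(146.7) = 146.7
Total out = 1425 kmol; y_D = 146.7 / 1425 = 0.103.

0.103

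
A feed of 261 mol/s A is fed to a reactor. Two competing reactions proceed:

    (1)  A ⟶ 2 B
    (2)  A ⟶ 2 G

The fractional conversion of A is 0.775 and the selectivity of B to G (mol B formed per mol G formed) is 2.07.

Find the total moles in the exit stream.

463 mol/s

Conversion of A: A consumed = 0.775 × 261 = 202.3 mol/s = 1ξ₁ + 1ξ₂.
Selectivity: 2ξ₁ / (2ξ₂) = 2.07 → ξ₁ = 2.07 ξ₂.
Substitute: (1·2.07 + 1) ξ₂ = 202.3 → ξ₂ = 65.89 mol/s, ξ₁ = 136.4 mol/s.
Outlet amounts (n = n₀ + Σ ν·ξ):
  A: 261 − 1(136.4) − 1(65.89) = 58.72
  B: 0 + 2(136.4) = 272.8
  G: 0 + 2(65.89) = 131.8
Total out = 58.72 + 272.8 + 131.8 = 463.3 mol/s.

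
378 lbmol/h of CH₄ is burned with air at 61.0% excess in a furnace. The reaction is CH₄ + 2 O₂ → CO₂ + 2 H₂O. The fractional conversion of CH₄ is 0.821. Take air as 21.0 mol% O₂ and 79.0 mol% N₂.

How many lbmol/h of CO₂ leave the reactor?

Stoichiometric O₂ = 2 × 378 = 756 lbmol/h; O₂ fed = 756 × 1.610 = 1217 lbmol/h.
N₂ fed = 1217 × 79/21 = 4579 lbmol/h.
Fuel reacted = 0.821 × 378 → ξ = 310.3 lbmol/h.
Outlet (n = n₀ + ν ξ):
  CH₄: 378 − 1(310.3) = 67.66
  O₂: 1217 − 2(310.3) = 596.5
  N₂: 4579 (inert)
  CO₂: 0 + 1(310.3) = 310.3
  H₂O: 0 + 2(310.3) = 620.7

310 lbmol/h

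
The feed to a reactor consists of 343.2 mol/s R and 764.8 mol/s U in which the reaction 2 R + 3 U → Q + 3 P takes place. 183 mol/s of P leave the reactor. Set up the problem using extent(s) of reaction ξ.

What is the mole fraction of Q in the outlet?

For P: n = n₀ + 3ξ → 183 = 0 + 3ξ, giving ξ = 61 mol/s.
Outlet amounts (n = n₀ + ν ξ):
  R: 343.2 − 2(61) = 221.2
  U: 764.8 − 3(61) = 581.8
  Q: 0 + 1(61) = 61
  P: 0 + 3(61) = 183
Total out = 1047 mol/s; y_Q = 61 / 1047 = 0.05826.

0.0583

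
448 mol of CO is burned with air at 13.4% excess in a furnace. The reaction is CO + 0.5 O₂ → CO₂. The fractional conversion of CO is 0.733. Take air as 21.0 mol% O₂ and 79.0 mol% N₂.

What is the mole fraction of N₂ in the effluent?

Stoichiometric O₂ = 0.5 × 448 = 224 mol; O₂ fed = 224 × 1.134 = 254 mol.
N₂ fed = 254 × 79/21 = 955.6 mol.
Fuel reacted = 0.733 × 448 → ξ = 328.4 mol.
Outlet (n = n₀ + ν ξ):
  CO: 448 − 1(328.4) = 119.6
  O₂: 254 − 0.5(328.4) = 89.82
  N₂: 955.6 (inert)
  CO₂: 0 + 1(328.4) = 328.4
Total out = 1493 mol; y_N₂ = 955.6 / 1493 = 0.6399.

0.64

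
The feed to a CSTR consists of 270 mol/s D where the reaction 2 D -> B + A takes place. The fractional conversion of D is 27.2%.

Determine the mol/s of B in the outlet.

36.7 mol/s

D reacted = 0.272 × 270 = 73.44 mol/s; ν_D = −2, so ξ = 73.44/2 = 36.72 mol/s.
Outlet amounts (n = n₀ + ν ξ):
  D: 270 − 2(36.72) = 196.6
  B: 0 + 1(36.72) = 36.72
  A: 0 + 1(36.72) = 36.72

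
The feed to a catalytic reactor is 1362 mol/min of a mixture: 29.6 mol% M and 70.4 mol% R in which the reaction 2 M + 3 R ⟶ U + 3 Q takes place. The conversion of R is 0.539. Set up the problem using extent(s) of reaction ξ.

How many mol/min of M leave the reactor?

58.6 mol/min

R reacted = 0.539 × 958.8 = 516.8 mol/min; ν_R = −3, so ξ = 516.8/3 = 172.3 mol/min.
Outlet amounts (n = n₀ + ν ξ):
  M: 403.2 − 2(172.3) = 58.61
  R: 958.8 − 3(172.3) = 442
  U: 0 + 1(172.3) = 172.3
  Q: 0 + 3(172.3) = 516.8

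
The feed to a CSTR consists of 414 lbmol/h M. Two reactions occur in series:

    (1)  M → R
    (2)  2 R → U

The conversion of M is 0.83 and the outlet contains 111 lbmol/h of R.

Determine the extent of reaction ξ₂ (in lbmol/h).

ξ₂ = 116 lbmol/h

Conversion of M: M consumed = 1ξ₁ = 0.83 × 414 → ξ₁ = 343.6 lbmol/h.
R balance: n_R = 0 + 1ξ₁ − 2ξ₂ = 111 → ξ₂ = (1·343.6 − 111)/2 = 116.3 lbmol/h.
Outlet amounts (n = n₀ + Σ ν·ξ):
  M: 414 − 1(343.6) = 70.38
  R: 0 + 1(343.6) − 2(116.3) = 111
  U: 0 + 1(116.3) = 116.3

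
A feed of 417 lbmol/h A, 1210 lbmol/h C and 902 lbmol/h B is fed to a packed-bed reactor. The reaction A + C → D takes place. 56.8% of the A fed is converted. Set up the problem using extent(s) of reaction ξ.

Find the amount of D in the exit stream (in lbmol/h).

A reacted = 0.568 × 417 = 236.9 lbmol/h; ν_A = −1, so ξ = 236.9/1 = 236.9 lbmol/h.
Outlet amounts (n = n₀ + ν ξ):
  A: 417 − 1(236.9) = 180.1
  C: 1210 − 1(236.9) = 973.1
  D: 0 + 1(236.9) = 236.9
  B: 902 (inert)

237 lbmol/h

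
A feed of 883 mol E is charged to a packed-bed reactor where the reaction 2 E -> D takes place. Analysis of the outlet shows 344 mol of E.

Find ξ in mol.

For E: n = n₀ − 2ξ → 344 = 883 − 2ξ, giving ξ = 269.5 mol.
Outlet amounts (n = n₀ + ν ξ):
  E: 883 − 2(269.5) = 344
  D: 0 + 1(269.5) = 269.5

ξ = 270 mol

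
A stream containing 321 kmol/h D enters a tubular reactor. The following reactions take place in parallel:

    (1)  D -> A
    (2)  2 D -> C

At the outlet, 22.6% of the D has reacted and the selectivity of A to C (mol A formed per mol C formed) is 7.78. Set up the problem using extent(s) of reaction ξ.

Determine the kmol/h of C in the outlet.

Conversion of D: D consumed = 0.226 × 321 = 72.55 kmol/h = 1ξ₁ + 2ξ₂.
Selectivity: 1ξ₁ / (1ξ₂) = 7.78 → ξ₁ = 7.78 ξ₂.
Substitute: (1·7.78 + 2) ξ₂ = 72.55 → ξ₂ = 7.418 kmol/h, ξ₁ = 57.71 kmol/h.
Outlet amounts (n = n₀ + Σ ν·ξ):
  D: 321 − 1(57.71) − 2(7.418) = 248.5
  A: 0 + 1(57.71) = 57.71
  C: 0 + 1(7.418) = 7.418

7.42 kmol/h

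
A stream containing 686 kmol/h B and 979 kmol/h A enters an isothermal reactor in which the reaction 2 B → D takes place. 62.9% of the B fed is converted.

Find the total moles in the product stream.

B reacted = 0.629 × 686 = 431.5 kmol/h; ν_B = −2, so ξ = 431.5/2 = 215.7 kmol/h.
Outlet amounts (n = n₀ + ν ξ):
  B: 686 − 2(215.7) = 254.5
  D: 0 + 1(215.7) = 215.7
  A: 979 (inert)
Total out = 254.5 + 215.7 + 979 = 1449 kmol/h.

1450 kmol/h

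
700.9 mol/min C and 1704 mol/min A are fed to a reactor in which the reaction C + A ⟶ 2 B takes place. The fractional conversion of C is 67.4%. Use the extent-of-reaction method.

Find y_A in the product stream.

C reacted = 0.674 × 700.9 = 472.4 mol/min; ν_C = −1, so ξ = 472.4/1 = 472.4 mol/min.
Outlet amounts (n = n₀ + ν ξ):
  C: 700.9 − 1(472.4) = 228.5
  A: 1704 − 1(472.4) = 1232
  B: 0 + 2(472.4) = 944.8
Total out = 2405 mol/min; y_A = 1232 / 2405 = 0.5121.

0.512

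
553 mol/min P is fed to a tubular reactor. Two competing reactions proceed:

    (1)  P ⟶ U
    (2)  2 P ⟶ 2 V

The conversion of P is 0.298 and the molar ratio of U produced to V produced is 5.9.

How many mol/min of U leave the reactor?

Conversion of P: P consumed = 0.298 × 553 = 164.8 mol/min = 1ξ₁ + 2ξ₂.
Selectivity: 1ξ₁ / (2ξ₂) = 5.9 → ξ₁ = 11.8 ξ₂.
Substitute: (1·11.8 + 2) ξ₂ = 164.8 → ξ₂ = 11.94 mol/min, ξ₁ = 140.9 mol/min.
Outlet amounts (n = n₀ + Σ ν·ξ):
  P: 553 − 1(140.9) − 2(11.94) = 388.2
  U: 0 + 1(140.9) = 140.9
  V: 0 + 2(11.94) = 23.88

141 mol/min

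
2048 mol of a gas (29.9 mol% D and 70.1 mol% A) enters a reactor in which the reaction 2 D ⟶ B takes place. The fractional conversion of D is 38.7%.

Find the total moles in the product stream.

D reacted = 0.387 × 612.4 = 237 mol; ν_D = −2, so ξ = 237/2 = 118.5 mol.
Outlet amounts (n = n₀ + ν ξ):
  D: 612.4 − 2(118.5) = 375.4
  B: 0 + 1(118.5) = 118.5
  A: 1436 (inert)
Total out = 375.4 + 118.5 + 1436 = 1930 mol.

1930 mol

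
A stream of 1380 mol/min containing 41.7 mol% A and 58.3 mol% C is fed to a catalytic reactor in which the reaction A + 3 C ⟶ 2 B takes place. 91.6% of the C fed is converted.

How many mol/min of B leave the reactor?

C reacted = 0.916 × 804.5 = 737 mol/min; ν_C = −3, so ξ = 737/3 = 245.7 mol/min.
Outlet amounts (n = n₀ + ν ξ):
  A: 575.5 − 1(245.7) = 329.8
  C: 804.5 − 3(245.7) = 67.58
  B: 0 + 2(245.7) = 491.3

491 mol/min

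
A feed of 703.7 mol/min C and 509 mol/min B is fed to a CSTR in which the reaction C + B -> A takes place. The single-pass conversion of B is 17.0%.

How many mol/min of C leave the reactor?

B reacted = 0.17 × 509 = 86.53 mol/min; ν_B = −1, so ξ = 86.53/1 = 86.53 mol/min.
Outlet amounts (n = n₀ + ν ξ):
  C: 703.7 − 1(86.53) = 617.2
  B: 509 − 1(86.53) = 422.5
  A: 0 + 1(86.53) = 86.53

617 mol/min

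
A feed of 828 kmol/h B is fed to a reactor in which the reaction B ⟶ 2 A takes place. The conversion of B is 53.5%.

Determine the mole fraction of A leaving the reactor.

0.697

B reacted = 0.535 × 828 = 443 kmol/h; ν_B = −1, so ξ = 443/1 = 443 kmol/h.
Outlet amounts (n = n₀ + ν ξ):
  B: 828 − 1(443) = 385
  A: 0 + 2(443) = 886
Total out = 1271 kmol/h; y_A = 886 / 1271 = 0.6971.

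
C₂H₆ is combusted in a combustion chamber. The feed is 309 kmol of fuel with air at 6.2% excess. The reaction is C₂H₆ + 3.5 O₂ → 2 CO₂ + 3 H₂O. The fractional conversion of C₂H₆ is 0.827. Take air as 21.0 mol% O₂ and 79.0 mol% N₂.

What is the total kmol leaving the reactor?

Stoichiometric O₂ = 3.5 × 309 = 1082 kmol; O₂ fed = 1082 × 1.062 = 1149 kmol.
N₂ fed = 1149 × 79/21 = 4321 kmol.
Fuel reacted = 0.827 × 309 → ξ = 255.5 kmol.
Outlet (n = n₀ + ν ξ):
  C₂H₆: 309 − 1(255.5) = 53.46
  O₂: 1149 − 3.5(255.5) = 254.2
  N₂: 4321 (inert)
  CO₂: 0 + 2(255.5) = 511.1
  H₂O: 0 + 3(255.5) = 766.6
Total out = 53.46 + 254.2 + 4321 + 511.1 + 766.6 = 5906 kmol.

5910 kmol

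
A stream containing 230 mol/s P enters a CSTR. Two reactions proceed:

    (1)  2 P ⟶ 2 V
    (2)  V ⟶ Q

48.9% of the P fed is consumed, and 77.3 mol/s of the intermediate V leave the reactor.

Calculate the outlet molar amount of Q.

35.2 mol/s

Conversion of P: P consumed = 2ξ₁ = 0.489 × 230 → ξ₁ = 56.23 mol/s.
V balance: n_V = 0 + 2ξ₁ − 1ξ₂ = 77.3 → ξ₂ = (2·56.23 − 77.3)/1 = 35.17 mol/s.
Outlet amounts (n = n₀ + Σ ν·ξ):
  P: 230 − 2(56.23) = 117.5
  V: 0 + 2(56.23) − 1(35.17) = 77.3
  Q: 0 + 1(35.17) = 35.17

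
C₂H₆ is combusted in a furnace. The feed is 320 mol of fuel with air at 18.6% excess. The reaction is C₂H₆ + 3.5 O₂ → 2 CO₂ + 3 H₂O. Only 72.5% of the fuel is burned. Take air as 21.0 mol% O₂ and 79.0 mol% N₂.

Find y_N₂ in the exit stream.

0.739

Stoichiometric O₂ = 3.5 × 320 = 1120 mol; O₂ fed = 1120 × 1.186 = 1328 mol.
N₂ fed = 1328 × 79/21 = 4997 mol.
Fuel reacted = 0.725 × 320 → ξ = 232 mol.
Outlet (n = n₀ + ν ξ):
  C₂H₆: 320 − 1(232) = 88
  O₂: 1328 − 3.5(232) = 516.3
  N₂: 4997 (inert)
  CO₂: 0 + 2(232) = 464
  H₂O: 0 + 3(232) = 696
Total out = 6761 mol; y_N₂ = 4997 / 6761 = 0.7391.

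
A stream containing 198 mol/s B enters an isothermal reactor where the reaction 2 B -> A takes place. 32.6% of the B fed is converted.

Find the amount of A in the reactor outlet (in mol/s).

32.3 mol/s

B reacted = 0.326 × 198 = 64.55 mol/s; ν_B = −2, so ξ = 64.55/2 = 32.27 mol/s.
Outlet amounts (n = n₀ + ν ξ):
  B: 198 − 2(32.27) = 133.5
  A: 0 + 1(32.27) = 32.27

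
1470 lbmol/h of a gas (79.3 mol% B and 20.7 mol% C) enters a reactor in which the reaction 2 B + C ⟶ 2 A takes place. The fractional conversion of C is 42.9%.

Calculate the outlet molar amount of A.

C reacted = 0.429 × 304.3 = 130.5 lbmol/h; ν_C = −1, so ξ = 130.5/1 = 130.5 lbmol/h.
Outlet amounts (n = n₀ + ν ξ):
  B: 1166 − 2(130.5) = 904.6
  C: 304.3 − 1(130.5) = 173.7
  A: 0 + 2(130.5) = 261.1

261 lbmol/h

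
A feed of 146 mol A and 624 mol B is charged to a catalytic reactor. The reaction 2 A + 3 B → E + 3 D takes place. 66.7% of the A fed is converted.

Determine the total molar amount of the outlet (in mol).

A reacted = 0.667 × 146 = 97.38 mol; ν_A = −2, so ξ = 97.38/2 = 48.69 mol.
Outlet amounts (n = n₀ + ν ξ):
  A: 146 − 2(48.69) = 48.62
  B: 624 − 3(48.69) = 477.9
  E: 0 + 1(48.69) = 48.69
  D: 0 + 3(48.69) = 146.1
Total out = 48.62 + 477.9 + 48.69 + 146.1 = 721.3 mol.

721 mol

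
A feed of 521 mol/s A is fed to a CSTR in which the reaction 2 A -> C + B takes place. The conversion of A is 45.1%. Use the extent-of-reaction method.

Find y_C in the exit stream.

0.226

A reacted = 0.451 × 521 = 235 mol/s; ν_A = −2, so ξ = 235/2 = 117.5 mol/s.
Outlet amounts (n = n₀ + ν ξ):
  A: 521 − 2(117.5) = 286
  C: 0 + 1(117.5) = 117.5
  B: 0 + 1(117.5) = 117.5
Total out = 521 mol/s; y_C = 117.5 / 521 = 0.2255.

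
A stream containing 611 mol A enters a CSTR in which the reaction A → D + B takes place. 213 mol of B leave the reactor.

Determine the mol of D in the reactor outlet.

For B: n = n₀ + 1ξ → 213 = 0 + 1ξ, giving ξ = 213 mol.
Outlet amounts (n = n₀ + ν ξ):
  A: 611 − 1(213) = 398
  D: 0 + 1(213) = 213
  B: 0 + 1(213) = 213

213 mol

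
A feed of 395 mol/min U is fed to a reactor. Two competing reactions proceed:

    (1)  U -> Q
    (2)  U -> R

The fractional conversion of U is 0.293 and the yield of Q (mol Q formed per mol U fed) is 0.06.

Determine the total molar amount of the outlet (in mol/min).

Yield of Q: 1ξ₁ / 395 = 0.06 → ξ₁ = 23.7 mol/min.
Conversion of U: 1ξ₁ + 1ξ₂ = 0.293 × 395 = 115.7 → ξ₂ = 92.03 mol/min.
Outlet amounts (n = n₀ + Σ ν·ξ):
  U: 395 − 1(23.7) − 1(92.03) = 279.3
  Q: 0 + 1(23.7) = 23.7
  R: 0 + 1(92.03) = 92.03
Total out = 279.3 + 23.7 + 92.03 = 395 mol/min.

395 mol/min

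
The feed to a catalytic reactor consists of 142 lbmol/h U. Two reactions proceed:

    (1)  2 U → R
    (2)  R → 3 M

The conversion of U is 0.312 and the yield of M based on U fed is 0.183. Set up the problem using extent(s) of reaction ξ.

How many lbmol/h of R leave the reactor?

Conversion of U: U consumed = 2ξ₁ = 0.312 × 142 → ξ₁ = 22.15 lbmol/h.
Yield of M: 3ξ₂ / 142 = 0.183 → ξ₂ = 8.662 lbmol/h.
Outlet amounts (n = n₀ + Σ ν·ξ):
  U: 142 − 2(22.15) = 97.7
  R: 0 + 1(22.15) − 1(8.662) = 13.49
  M: 0 + 3(8.662) = 25.99

13.5 lbmol/h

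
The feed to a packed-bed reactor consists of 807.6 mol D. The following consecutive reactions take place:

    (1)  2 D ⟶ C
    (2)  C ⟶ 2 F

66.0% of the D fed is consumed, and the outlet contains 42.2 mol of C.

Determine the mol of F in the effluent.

Conversion of D: D consumed = 2ξ₁ = 0.66 × 807.6 → ξ₁ = 266.5 mol.
C balance: n_C = 0 + 1ξ₁ − 1ξ₂ = 42.2 → ξ₂ = (1·266.5 − 42.2)/1 = 224.3 mol.
Outlet amounts (n = n₀ + Σ ν·ξ):
  D: 807.6 − 2(266.5) = 274.6
  C: 0 + 1(266.5) − 1(224.3) = 42.2
  F: 0 + 2(224.3) = 448.6

449 mol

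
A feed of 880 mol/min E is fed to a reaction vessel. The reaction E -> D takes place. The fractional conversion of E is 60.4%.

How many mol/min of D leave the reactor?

E reacted = 0.604 × 880 = 531.5 mol/min; ν_E = −1, so ξ = 531.5/1 = 531.5 mol/min.
Outlet amounts (n = n₀ + ν ξ):
  E: 880 − 1(531.5) = 348.5
  D: 0 + 1(531.5) = 531.5

532 mol/min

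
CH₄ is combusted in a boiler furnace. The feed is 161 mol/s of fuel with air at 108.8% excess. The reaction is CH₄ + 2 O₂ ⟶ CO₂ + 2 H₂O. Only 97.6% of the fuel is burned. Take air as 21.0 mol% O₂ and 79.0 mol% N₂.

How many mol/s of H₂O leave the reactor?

Stoichiometric O₂ = 2 × 161 = 322 mol/s; O₂ fed = 322 × 2.088 = 672.3 mol/s.
N₂ fed = 672.3 × 79/21 = 2529 mol/s.
Fuel reacted = 0.976 × 161 → ξ = 157.1 mol/s.
Outlet (n = n₀ + ν ξ):
  CH₄: 161 − 1(157.1) = 3.864
  O₂: 672.3 − 2(157.1) = 358.1
  N₂: 2529 (inert)
  CO₂: 0 + 1(157.1) = 157.1
  H₂O: 0 + 2(157.1) = 314.3

314 mol/s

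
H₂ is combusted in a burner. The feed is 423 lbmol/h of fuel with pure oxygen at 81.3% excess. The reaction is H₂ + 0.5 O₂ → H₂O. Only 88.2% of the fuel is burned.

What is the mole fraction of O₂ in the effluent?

Stoichiometric O₂ = 0.5 × 423 = 211.5 lbmol/h; O₂ fed = 211.5 × 1.813 = 383.4 lbmol/h.
Fuel reacted = 0.882 × 423 → ξ = 373.1 lbmol/h.
Outlet (n = n₀ + ν ξ):
  H₂: 423 − 1(373.1) = 49.91
  O₂: 383.4 − 0.5(373.1) = 196.9
  H₂O: 0 + 1(373.1) = 373.1
Total out = 619.9 lbmol/h; y_O₂ = 196.9 / 619.9 = 0.3176.

0.318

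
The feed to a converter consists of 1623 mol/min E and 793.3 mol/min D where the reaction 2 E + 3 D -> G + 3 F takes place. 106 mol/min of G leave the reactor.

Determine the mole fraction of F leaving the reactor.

For G: n = n₀ + 1ξ → 106 = 0 + 1ξ, giving ξ = 106 mol/min.
Outlet amounts (n = n₀ + ν ξ):
  E: 1623 − 2(106) = 1411
  D: 793.3 − 3(106) = 475.3
  G: 0 + 1(106) = 106
  F: 0 + 3(106) = 318
Total out = 2310 mol/min; y_F = 318 / 2310 = 0.1376.

0.138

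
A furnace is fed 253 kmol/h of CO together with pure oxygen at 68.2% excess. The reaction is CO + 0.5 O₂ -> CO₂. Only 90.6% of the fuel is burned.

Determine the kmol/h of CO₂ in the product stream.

Stoichiometric O₂ = 0.5 × 253 = 126.5 kmol/h; O₂ fed = 126.5 × 1.682 = 212.8 kmol/h.
Fuel reacted = 0.906 × 253 → ξ = 229.2 kmol/h.
Outlet (n = n₀ + ν ξ):
  CO: 253 − 1(229.2) = 23.78
  O₂: 212.8 − 0.5(229.2) = 98.16
  CO₂: 0 + 1(229.2) = 229.2

229 kmol/h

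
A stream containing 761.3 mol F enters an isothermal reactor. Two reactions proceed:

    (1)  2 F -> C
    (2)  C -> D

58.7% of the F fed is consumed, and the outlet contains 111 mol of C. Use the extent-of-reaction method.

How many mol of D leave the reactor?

112 mol

Conversion of F: F consumed = 2ξ₁ = 0.587 × 761.3 → ξ₁ = 223.4 mol.
C balance: n_C = 0 + 1ξ₁ − 1ξ₂ = 111 → ξ₂ = (1·223.4 − 111)/1 = 112.4 mol.
Outlet amounts (n = n₀ + Σ ν·ξ):
  F: 761.3 − 2(223.4) = 314.4
  C: 0 + 1(223.4) − 1(112.4) = 111
  D: 0 + 1(112.4) = 112.4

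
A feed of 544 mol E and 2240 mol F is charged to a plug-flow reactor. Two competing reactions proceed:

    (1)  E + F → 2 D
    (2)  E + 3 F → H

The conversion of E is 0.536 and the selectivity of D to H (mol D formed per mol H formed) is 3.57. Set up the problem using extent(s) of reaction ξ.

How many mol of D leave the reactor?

Conversion of E: E consumed = 0.536 × 544 = 291.6 mol = 1ξ₁ + 1ξ₂.
Selectivity: 2ξ₁ / (1ξ₂) = 3.57 → ξ₁ = 1.785 ξ₂.
Substitute: (1·1.785 + 1) ξ₂ = 291.6 → ξ₂ = 104.7 mol, ξ₁ = 186.9 mol.
Outlet amounts (n = n₀ + Σ ν·ξ):
  E: 544 − 1(186.9) − 1(104.7) = 252.4
  F: 2240 − 1(186.9) − 3(104.7) = 1739
  D: 0 + 2(186.9) = 373.8
  H: 0 + 1(104.7) = 104.7

374 mol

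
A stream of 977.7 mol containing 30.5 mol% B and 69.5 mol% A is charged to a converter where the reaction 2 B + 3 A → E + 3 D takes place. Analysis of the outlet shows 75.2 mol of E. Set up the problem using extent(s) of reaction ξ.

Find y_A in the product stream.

For E: n = n₀ + 1ξ → 75.2 = 0 + 1ξ, giving ξ = 75.2 mol.
Outlet amounts (n = n₀ + ν ξ):
  B: 298.2 − 2(75.2) = 147.8
  A: 679.5 − 3(75.2) = 453.9
  E: 0 + 1(75.2) = 75.2
  D: 0 + 3(75.2) = 225.6
Total out = 902.5 mol; y_A = 453.9 / 902.5 = 0.5029.

0.503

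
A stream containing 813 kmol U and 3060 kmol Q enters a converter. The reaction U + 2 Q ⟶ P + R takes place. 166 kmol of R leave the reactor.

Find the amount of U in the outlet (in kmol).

647 kmol

For R: n = n₀ + 1ξ → 166 = 0 + 1ξ, giving ξ = 166 kmol.
Outlet amounts (n = n₀ + ν ξ):
  U: 813 − 1(166) = 647
  Q: 3060 − 2(166) = 2728
  P: 0 + 1(166) = 166
  R: 0 + 1(166) = 166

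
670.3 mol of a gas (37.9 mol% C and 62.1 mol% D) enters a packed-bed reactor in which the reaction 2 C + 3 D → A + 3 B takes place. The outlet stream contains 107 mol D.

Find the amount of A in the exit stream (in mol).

For D: n = n₀ − 3ξ → 107 = 416.3 − 3ξ, giving ξ = 103.1 mol.
Outlet amounts (n = n₀ + ν ξ):
  C: 254 − 2(103.1) = 47.87
  D: 416.3 − 3(103.1) = 107
  A: 0 + 1(103.1) = 103.1
  B: 0 + 3(103.1) = 309.3

103 mol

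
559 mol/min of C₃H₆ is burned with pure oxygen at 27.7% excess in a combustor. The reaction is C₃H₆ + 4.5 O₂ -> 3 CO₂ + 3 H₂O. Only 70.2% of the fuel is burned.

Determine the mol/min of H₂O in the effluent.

1180 mol/min

Stoichiometric O₂ = 4.5 × 559 = 2516 mol/min; O₂ fed = 2516 × 1.277 = 3212 mol/min.
Fuel reacted = 0.702 × 559 → ξ = 392.4 mol/min.
Outlet (n = n₀ + ν ξ):
  C₃H₆: 559 − 1(392.4) = 166.6
  O₂: 3212 − 4.5(392.4) = 1446
  CO₂: 0 + 3(392.4) = 1177
  H₂O: 0 + 3(392.4) = 1177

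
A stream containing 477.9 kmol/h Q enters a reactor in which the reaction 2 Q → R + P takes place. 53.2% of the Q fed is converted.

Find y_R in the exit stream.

Q reacted = 0.532 × 477.9 = 254.2 kmol/h; ν_Q = −2, so ξ = 254.2/2 = 127.1 kmol/h.
Outlet amounts (n = n₀ + ν ξ):
  Q: 477.9 − 2(127.1) = 223.7
  R: 0 + 1(127.1) = 127.1
  P: 0 + 1(127.1) = 127.1
Total out = 477.9 kmol/h; y_R = 127.1 / 477.9 = 0.266.

0.266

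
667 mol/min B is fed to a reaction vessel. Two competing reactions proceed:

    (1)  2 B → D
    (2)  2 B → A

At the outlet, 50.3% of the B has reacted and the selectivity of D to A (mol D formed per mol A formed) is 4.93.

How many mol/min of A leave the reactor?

28.3 mol/min

Conversion of B: B consumed = 0.503 × 667 = 335.5 mol/min = 2ξ₁ + 2ξ₂.
Selectivity: 1ξ₁ / (1ξ₂) = 4.93 → ξ₁ = 4.93 ξ₂.
Substitute: (2·4.93 + 2) ξ₂ = 335.5 → ξ₂ = 28.29 mol/min, ξ₁ = 139.5 mol/min.
Outlet amounts (n = n₀ + Σ ν·ξ):
  B: 667 − 2(139.5) − 2(28.29) = 331.5
  D: 0 + 1(139.5) = 139.5
  A: 0 + 1(28.29) = 28.29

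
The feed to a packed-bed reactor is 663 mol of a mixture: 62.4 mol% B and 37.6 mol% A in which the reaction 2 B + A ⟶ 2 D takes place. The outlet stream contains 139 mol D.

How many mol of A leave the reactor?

For D: n = n₀ + 2ξ → 139 = 0 + 2ξ, giving ξ = 69.5 mol.
Outlet amounts (n = n₀ + ν ξ):
  B: 413.7 − 2(69.5) = 274.7
  A: 249.3 − 1(69.5) = 179.8
  D: 0 + 2(69.5) = 139

180 mol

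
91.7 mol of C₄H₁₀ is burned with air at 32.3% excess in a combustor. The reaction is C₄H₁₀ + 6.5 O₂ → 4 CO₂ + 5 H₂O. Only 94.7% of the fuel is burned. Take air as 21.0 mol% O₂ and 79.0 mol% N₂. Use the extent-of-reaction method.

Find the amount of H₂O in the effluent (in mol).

434 mol

Stoichiometric O₂ = 6.5 × 91.7 = 596.1 mol; O₂ fed = 596.1 × 1.323 = 788.6 mol.
N₂ fed = 788.6 × 79/21 = 2967 mol.
Fuel reacted = 0.947 × 91.7 → ξ = 86.84 mol.
Outlet (n = n₀ + ν ξ):
  C₄H₁₀: 91.7 − 1(86.84) = 4.86
  O₂: 788.6 − 6.5(86.84) = 224.1
  N₂: 2967 (inert)
  CO₂: 0 + 4(86.84) = 347.4
  H₂O: 0 + 5(86.84) = 434.2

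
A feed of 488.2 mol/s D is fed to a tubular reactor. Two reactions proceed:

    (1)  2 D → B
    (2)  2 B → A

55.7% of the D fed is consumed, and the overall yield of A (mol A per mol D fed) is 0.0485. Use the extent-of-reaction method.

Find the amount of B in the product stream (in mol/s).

88.6 mol/s

Conversion of D: D consumed = 2ξ₁ = 0.557 × 488.2 → ξ₁ = 136 mol/s.
Yield of A: 1ξ₂ / 488.2 = 0.0485 → ξ₂ = 23.68 mol/s.
Outlet amounts (n = n₀ + Σ ν·ξ):
  D: 488.2 − 2(136) = 216.3
  B: 0 + 1(136) − 2(23.68) = 88.61
  A: 0 + 1(23.68) = 23.68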